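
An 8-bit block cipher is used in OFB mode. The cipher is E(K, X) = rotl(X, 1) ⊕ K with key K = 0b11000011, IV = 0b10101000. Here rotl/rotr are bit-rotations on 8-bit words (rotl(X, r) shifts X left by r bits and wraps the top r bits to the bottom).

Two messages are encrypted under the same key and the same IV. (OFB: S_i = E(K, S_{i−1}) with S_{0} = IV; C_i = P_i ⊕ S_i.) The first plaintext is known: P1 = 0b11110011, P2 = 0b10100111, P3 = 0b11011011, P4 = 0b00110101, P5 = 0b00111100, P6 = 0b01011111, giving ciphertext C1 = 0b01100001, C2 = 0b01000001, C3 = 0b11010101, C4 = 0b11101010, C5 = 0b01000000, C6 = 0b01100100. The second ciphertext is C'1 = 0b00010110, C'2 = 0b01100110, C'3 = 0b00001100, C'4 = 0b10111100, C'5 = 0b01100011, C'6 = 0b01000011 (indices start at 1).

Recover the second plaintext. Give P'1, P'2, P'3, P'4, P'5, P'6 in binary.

In OFB with a reused IV, both messages share the same keystream S_i, so C_i ⊕ C'_i = P_i ⊕ P'_i and thus P'_i = P_i ⊕ C_i ⊕ C'_i.
P'1: 0b11110011 ⊕ 0b01100001 ⊕ 0b00010110 = 0b10000100.
P'2: 0b10100111 ⊕ 0b01000001 ⊕ 0b01100110 = 0b10000000.
P'3: 0b11011011 ⊕ 0b11010101 ⊕ 0b00001100 = 0b00000010.
P'4: 0b00110101 ⊕ 0b11101010 ⊕ 0b10111100 = 0b01100011.
P'5: 0b00111100 ⊕ 0b01000000 ⊕ 0b01100011 = 0b00011111.
P'6: 0b01011111 ⊕ 0b01100100 ⊕ 0b01000011 = 0b01111000.

P'1 = 0b10000100, P'2 = 0b10000000, P'3 = 0b00000010, P'4 = 0b01100011, P'5 = 0b00011111, P'6 = 0b01111000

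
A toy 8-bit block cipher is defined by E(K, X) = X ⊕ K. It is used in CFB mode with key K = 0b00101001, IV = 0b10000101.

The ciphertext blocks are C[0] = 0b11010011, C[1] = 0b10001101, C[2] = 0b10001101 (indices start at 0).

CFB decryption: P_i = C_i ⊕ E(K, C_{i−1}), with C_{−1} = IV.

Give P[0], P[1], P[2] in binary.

P[0]: E(K, 0b10000101) = 0b10101100; 0b11010011 ⊕ 0b10101100 = 0b01111111.
P[1]: E(K, 0b11010011) = 0b11111010; 0b10001101 ⊕ 0b11111010 = 0b01110111.
P[2]: E(K, 0b10001101) = 0b10100100; 0b10001101 ⊕ 0b10100100 = 0b00101001.

P[0] = 0b01111111, P[1] = 0b01110111, P[2] = 0b00101001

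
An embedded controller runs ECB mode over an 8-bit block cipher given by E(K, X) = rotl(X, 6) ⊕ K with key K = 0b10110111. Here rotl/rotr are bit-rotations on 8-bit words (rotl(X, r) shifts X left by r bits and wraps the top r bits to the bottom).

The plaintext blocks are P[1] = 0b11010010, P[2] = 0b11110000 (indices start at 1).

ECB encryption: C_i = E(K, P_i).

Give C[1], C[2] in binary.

C[1] = 0b00000011, C[2] = 0b10001011

C[1]: E(K, 0b11010010) = 0b00000011.
C[2]: E(K, 0b11110000) = 0b10001011.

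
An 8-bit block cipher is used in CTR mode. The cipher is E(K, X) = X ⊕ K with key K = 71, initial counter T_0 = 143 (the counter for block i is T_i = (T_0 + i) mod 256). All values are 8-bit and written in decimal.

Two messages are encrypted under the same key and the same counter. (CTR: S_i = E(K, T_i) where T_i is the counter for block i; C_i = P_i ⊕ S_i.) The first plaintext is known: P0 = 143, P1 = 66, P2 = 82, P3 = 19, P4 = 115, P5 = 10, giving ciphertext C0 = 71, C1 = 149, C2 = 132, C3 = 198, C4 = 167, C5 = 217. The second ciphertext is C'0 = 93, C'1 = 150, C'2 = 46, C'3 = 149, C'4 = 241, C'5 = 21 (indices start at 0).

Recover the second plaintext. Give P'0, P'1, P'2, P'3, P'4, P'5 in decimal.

In CTR with a reused counter, both messages share the same keystream S_i, so C_i ⊕ C'_i = P_i ⊕ P'_i and thus P'_i = P_i ⊕ C_i ⊕ C'_i.
P'0: 143 ⊕ 71 ⊕ 93 = 149.
P'1: 66 ⊕ 149 ⊕ 150 = 65.
P'2: 82 ⊕ 132 ⊕ 46 = 248.
P'3: 19 ⊕ 198 ⊕ 149 = 64.
P'4: 115 ⊕ 167 ⊕ 241 = 37.
P'5: 10 ⊕ 217 ⊕ 21 = 198.

P'0 = 149, P'1 = 65, P'2 = 248, P'3 = 64, P'4 = 37, P'5 = 198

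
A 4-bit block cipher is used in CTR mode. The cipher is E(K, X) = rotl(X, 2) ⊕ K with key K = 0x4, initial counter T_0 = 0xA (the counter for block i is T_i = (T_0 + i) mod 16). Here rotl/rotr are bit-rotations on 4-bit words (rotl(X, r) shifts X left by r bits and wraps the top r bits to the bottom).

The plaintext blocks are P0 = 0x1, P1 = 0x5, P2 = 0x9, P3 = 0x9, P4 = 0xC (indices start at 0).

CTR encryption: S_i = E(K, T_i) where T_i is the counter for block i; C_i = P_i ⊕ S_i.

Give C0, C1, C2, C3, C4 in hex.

C0 = 0xF, C1 = 0xF, C2 = 0xE, C3 = 0xA, C4 = 0x3

C0: T = 0xA, S = E(K, T) = 0xE; 0x1 ⊕ 0xE = 0xF.
C1: T = 0xB, S = E(K, T) = 0xA; 0x5 ⊕ 0xA = 0xF.
C2: T = 0xC, S = E(K, T) = 0x7; 0x9 ⊕ 0x7 = 0xE.
C3: T = 0xD, S = E(K, T) = 0x3; 0x9 ⊕ 0x3 = 0xA.
C4: T = 0xE, S = E(K, T) = 0xF; 0xC ⊕ 0xF = 0x3.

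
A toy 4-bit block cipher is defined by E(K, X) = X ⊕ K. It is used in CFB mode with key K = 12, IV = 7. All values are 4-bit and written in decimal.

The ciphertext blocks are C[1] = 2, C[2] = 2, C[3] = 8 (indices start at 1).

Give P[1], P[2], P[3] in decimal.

CFB decryption: P_i = C_i ⊕ E(K, C_{i−1}), with C_{0} = IV.
P[1]: E(K, 7) = 11; 2 ⊕ 11 = 9.
P[2]: E(K, 2) = 14; 2 ⊕ 14 = 12.
P[3]: E(K, 2) = 14; 8 ⊕ 14 = 6.

P[1] = 9, P[2] = 12, P[3] = 6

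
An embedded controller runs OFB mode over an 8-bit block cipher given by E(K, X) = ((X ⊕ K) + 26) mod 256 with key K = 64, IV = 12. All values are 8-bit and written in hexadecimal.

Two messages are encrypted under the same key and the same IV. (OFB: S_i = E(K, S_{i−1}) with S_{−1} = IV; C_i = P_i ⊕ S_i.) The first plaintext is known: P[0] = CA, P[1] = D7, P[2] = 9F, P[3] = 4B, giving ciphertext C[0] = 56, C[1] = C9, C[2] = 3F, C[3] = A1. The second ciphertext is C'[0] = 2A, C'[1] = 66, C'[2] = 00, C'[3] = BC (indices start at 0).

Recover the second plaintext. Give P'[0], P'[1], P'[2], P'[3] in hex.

P'[0] = B6, P'[1] = 78, P'[2] = A0, P'[3] = 56

In OFB with a reused IV, both messages share the same keystream S_i, so C_i ⊕ C'_i = P_i ⊕ P'_i and thus P'_i = P_i ⊕ C_i ⊕ C'_i.
P'[0]: CA ⊕ 56 ⊕ 2A = B6.
P'[1]: D7 ⊕ C9 ⊕ 66 = 78.
P'[2]: 9F ⊕ 3F ⊕ 00 = A0.
P'[3]: 4B ⊕ A1 ⊕ BC = 56.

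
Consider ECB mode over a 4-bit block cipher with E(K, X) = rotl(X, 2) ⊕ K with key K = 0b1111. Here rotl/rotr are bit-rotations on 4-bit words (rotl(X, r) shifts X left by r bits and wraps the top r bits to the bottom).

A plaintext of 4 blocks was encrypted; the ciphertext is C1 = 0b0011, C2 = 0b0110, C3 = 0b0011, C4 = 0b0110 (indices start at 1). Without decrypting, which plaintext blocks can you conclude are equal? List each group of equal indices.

P1 = P3; P2 = P4

ECB encrypts each block independently with the same key, so equal ciphertext blocks imply equal plaintext blocks.
C1 = C3 = 0b0011, so P1 = P3.
C2 = C4 = 0b0110, so P2 = P4.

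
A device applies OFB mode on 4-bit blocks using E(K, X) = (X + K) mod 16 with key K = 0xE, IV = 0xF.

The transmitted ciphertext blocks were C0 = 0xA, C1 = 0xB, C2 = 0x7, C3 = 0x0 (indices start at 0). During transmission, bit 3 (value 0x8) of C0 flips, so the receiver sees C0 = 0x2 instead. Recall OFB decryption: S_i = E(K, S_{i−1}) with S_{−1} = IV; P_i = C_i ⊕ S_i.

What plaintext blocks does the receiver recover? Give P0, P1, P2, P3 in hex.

P0 = 0xF, P1 = 0x0, P2 = 0xE, P3 = 0x7

Only C0 changed, to 0x2. In OFB, a change in C_i flips the same bit in P_i only; the keystream is unaffected. Decrypting the received ciphertext:
P0: S = E(K, 0xF) = 0xD; 0x2 ⊕ 0xD = 0xF.
P1: S = E(K, 0xD) = 0xB; 0xB ⊕ 0xB = 0x0.
P2: S = E(K, 0xB) = 0x9; 0x7 ⊕ 0x9 = 0xE.
P3: S = E(K, 0x9) = 0x7; 0x0 ⊕ 0x7 = 0x7.
Blocks that differ from the original plaintext: P0.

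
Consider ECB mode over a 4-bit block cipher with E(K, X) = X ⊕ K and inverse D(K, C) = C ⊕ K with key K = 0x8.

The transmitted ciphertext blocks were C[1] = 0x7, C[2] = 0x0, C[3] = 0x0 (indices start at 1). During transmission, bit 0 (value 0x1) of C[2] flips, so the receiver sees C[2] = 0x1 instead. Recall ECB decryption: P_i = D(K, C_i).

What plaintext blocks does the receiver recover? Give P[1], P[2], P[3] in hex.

Only C[2] changed, to 0x1. In ECB, a change in C_i affects only P_i. Decrypting the received ciphertext:
P[1]: D(K, 0x7) = 0xF.
P[2]: D(K, 0x1) = 0x9.
P[3]: D(K, 0x0) = 0x8.
Blocks that differ from the original plaintext: P[2].

P[1] = 0xF, P[2] = 0x9, P[3] = 0x8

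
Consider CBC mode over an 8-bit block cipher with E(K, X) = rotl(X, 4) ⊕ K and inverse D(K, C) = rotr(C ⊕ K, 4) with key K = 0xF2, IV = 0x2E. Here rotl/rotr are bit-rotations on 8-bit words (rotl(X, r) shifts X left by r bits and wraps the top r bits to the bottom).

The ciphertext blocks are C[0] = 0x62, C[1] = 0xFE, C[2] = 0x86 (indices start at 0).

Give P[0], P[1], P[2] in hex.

CBC decryption: P_i = D(K, C_i) ⊕ C_{i−1}, with C_{−1} = IV.
P[0]: D(K, 0x62) = 0x09; 0x09 ⊕ 0x2E = 0x27.
P[1]: D(K, 0xFE) = 0xC0; 0xC0 ⊕ 0x62 = 0xA2.
P[2]: D(K, 0x86) = 0x47; 0x47 ⊕ 0xFE = 0xB9.

P[0] = 0x27, P[1] = 0xA2, P[2] = 0xB9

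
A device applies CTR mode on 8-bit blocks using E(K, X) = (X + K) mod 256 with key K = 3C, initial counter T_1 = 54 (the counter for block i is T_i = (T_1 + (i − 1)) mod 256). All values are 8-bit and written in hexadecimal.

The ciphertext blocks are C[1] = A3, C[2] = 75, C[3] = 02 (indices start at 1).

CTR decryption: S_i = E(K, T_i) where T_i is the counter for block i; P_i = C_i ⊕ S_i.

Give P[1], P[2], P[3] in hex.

P[1]: T = 54, S = E(K, T) = 90; A3 ⊕ 90 = 33.
P[2]: T = 55, S = E(K, T) = 91; 75 ⊕ 91 = E4.
P[3]: T = 56, S = E(K, T) = 92; 02 ⊕ 92 = 90.

P[1] = 33, P[2] = E4, P[3] = 90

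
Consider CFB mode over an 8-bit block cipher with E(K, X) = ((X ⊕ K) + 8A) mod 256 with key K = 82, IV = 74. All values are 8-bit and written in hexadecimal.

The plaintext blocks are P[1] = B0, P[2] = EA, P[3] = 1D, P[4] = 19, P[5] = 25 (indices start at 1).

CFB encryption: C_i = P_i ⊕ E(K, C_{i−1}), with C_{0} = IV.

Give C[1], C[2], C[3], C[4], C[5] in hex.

C[1] = 30, C[2] = D6, C[3] = C3, C[4] = D2, C[5] = FF

C[1]: E(K, 74) = 80; B0 ⊕ 80 = 30.
C[2]: E(K, 30) = 3C; EA ⊕ 3C = D6.
C[3]: E(K, D6) = DE; 1D ⊕ DE = C3.
C[4]: E(K, C3) = CB; 19 ⊕ CB = D2.
C[5]: E(K, D2) = DA; 25 ⊕ DA = FF.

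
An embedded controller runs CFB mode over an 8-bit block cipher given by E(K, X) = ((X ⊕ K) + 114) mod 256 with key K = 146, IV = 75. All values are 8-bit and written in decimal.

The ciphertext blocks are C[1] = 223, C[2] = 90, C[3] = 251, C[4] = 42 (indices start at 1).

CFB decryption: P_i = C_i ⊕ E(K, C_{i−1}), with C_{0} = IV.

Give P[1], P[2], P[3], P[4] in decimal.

P[1]: E(K, 75) = 75; 223 ⊕ 75 = 148.
P[2]: E(K, 223) = 191; 90 ⊕ 191 = 229.
P[3]: E(K, 90) = 58; 251 ⊕ 58 = 193.
P[4]: E(K, 251) = 219; 42 ⊕ 219 = 241.

P[1] = 148, P[2] = 229, P[3] = 193, P[4] = 241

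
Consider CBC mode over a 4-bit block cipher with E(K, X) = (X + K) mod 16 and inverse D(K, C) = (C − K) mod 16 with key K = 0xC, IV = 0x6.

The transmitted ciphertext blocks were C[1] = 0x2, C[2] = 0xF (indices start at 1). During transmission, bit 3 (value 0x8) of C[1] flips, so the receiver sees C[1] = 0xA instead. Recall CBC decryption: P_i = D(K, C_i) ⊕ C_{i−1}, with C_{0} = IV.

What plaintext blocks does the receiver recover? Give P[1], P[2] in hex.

P[1] = 0x8, P[2] = 0x9

Only C[1] changed, to 0xA. In CBC, a change in C_i garbles P_i and flips the same bit in P_{i+1}. Decrypting the received ciphertext:
P[1]: D(K, 0xA) = 0xE; 0xE ⊕ 0x6 = 0x8.
P[2]: D(K, 0xF) = 0x3; 0x3 ⊕ 0xA = 0x9.
Blocks that differ from the original plaintext: P[1], P[2].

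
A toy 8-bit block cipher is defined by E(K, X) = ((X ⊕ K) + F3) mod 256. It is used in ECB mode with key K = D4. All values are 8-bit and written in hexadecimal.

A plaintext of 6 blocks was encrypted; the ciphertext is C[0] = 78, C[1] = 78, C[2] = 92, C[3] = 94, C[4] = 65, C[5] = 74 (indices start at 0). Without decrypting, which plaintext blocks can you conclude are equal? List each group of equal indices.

P[0] = P[1]

ECB encrypts each block independently with the same key, so equal ciphertext blocks imply equal plaintext blocks.
C[0] = C[1] = 78, so P[0] = P[1].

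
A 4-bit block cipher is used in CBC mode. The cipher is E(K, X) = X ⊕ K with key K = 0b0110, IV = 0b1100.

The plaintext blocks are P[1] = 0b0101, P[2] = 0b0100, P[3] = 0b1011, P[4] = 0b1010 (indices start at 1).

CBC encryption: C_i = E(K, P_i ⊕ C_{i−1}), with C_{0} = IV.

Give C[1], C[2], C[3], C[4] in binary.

C[1]: P[1] ⊕ 0b1100 = 0b1001; E(K, 0b1001) = 0b1111.
C[2]: P[2] ⊕ 0b1111 = 0b1011; E(K, 0b1011) = 0b1101.
C[3]: P[3] ⊕ 0b1101 = 0b0110; E(K, 0b0110) = 0b0000.
C[4]: P[4] ⊕ 0b0000 = 0b1010; E(K, 0b1010) = 0b1100.

C[1] = 0b1111, C[2] = 0b1101, C[3] = 0b0000, C[4] = 0b1100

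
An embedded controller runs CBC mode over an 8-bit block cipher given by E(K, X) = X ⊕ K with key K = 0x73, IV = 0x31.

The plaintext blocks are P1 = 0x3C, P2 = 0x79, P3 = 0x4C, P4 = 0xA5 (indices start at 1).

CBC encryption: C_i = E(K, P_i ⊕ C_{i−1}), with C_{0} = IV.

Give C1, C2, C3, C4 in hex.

C1 = 0x7E, C2 = 0x74, C3 = 0x4B, C4 = 0x9D

C1: P1 ⊕ 0x31 = 0x0D; E(K, 0x0D) = 0x7E.
C2: P2 ⊕ 0x7E = 0x07; E(K, 0x07) = 0x74.
C3: P3 ⊕ 0x74 = 0x38; E(K, 0x38) = 0x4B.
C4: P4 ⊕ 0x4B = 0xEE; E(K, 0xEE) = 0x9D.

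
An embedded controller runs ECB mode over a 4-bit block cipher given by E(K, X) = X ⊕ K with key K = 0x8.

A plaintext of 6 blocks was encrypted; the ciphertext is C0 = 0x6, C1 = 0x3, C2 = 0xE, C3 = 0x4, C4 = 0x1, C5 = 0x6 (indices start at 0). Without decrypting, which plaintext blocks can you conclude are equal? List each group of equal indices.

ECB encrypts each block independently with the same key, so equal ciphertext blocks imply equal plaintext blocks.
C0 = C5 = 0x6, so P0 = P5.

P0 = P5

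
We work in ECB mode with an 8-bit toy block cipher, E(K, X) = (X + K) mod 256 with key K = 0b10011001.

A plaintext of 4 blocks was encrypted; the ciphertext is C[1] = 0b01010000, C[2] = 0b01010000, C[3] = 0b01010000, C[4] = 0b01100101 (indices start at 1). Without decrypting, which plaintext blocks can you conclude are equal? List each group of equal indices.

P[1] = P[2] = P[3]

ECB encrypts each block independently with the same key, so equal ciphertext blocks imply equal plaintext blocks.
C[1] = C[2] = C[3] = 0b01010000, so P[1] = P[2] = P[3].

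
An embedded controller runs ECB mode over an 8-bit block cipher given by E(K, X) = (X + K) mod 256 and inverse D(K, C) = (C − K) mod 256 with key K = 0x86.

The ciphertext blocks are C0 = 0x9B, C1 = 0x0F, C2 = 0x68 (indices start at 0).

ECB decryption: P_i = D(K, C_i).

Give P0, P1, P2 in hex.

P0 = 0x15, P1 = 0x89, P2 = 0xE2

P0: D(K, 0x9B) = 0x15.
P1: D(K, 0x0F) = 0x89.
P2: D(K, 0x68) = 0xE2.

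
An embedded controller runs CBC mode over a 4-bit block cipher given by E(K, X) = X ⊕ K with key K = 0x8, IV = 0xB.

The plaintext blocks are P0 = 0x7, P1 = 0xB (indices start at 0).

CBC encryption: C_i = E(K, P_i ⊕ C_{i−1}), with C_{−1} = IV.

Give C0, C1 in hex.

C0: P0 ⊕ 0xB = 0xC; E(K, 0xC) = 0x4.
C1: P1 ⊕ 0x4 = 0xF; E(K, 0xF) = 0x7.

C0 = 0x4, C1 = 0x7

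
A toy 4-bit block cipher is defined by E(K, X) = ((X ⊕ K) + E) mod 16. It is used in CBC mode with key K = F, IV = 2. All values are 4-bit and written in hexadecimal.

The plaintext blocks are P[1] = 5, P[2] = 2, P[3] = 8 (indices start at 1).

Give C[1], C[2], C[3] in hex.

C[1] = 6, C[2] = 9, C[3] = C

CBC encryption: C_i = E(K, P_i ⊕ C_{i−1}), with C_{0} = IV.
C[1]: P[1] ⊕ 2 = 7; E(K, 7) = 6.
C[2]: P[2] ⊕ 6 = 4; E(K, 4) = 9.
C[3]: P[3] ⊕ 9 = 1; E(K, 1) = C.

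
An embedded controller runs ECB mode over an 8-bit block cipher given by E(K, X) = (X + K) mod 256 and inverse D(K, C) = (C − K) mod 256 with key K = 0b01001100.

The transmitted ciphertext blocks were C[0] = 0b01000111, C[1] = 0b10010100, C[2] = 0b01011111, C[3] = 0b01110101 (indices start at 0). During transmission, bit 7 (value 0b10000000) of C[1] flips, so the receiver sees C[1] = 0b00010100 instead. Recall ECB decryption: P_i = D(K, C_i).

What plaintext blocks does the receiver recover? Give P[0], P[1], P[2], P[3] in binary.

P[0] = 0b11111011, P[1] = 0b11001000, P[2] = 0b00010011, P[3] = 0b00101001

Only C[1] changed, to 0b00010100. In ECB, a change in C_i affects only P_i. Decrypting the received ciphertext:
P[0]: D(K, 0b01000111) = 0b11111011.
P[1]: D(K, 0b00010100) = 0b11001000.
P[2]: D(K, 0b01011111) = 0b00010011.
P[3]: D(K, 0b01110101) = 0b00101001.
Blocks that differ from the original plaintext: P[1].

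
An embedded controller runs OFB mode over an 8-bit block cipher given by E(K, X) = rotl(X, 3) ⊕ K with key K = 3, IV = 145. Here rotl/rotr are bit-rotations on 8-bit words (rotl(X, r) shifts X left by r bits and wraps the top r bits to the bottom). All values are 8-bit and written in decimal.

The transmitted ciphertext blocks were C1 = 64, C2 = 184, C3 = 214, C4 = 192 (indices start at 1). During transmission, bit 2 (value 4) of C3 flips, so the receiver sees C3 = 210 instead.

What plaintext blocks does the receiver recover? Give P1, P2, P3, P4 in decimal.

P1 = 207, P2 = 199, P3 = 42, P4 = 4

OFB decryption: S_i = E(K, S_{i−1}) with S_{0} = IV; P_i = C_i ⊕ S_i.
Only C3 changed, to 210. In OFB, a change in C_i flips the same bit in P_i only; the keystream is unaffected. Decrypting the received ciphertext:
P1: S = E(K, 145) = 143; 64 ⊕ 143 = 207.
P2: S = E(K, 143) = 127; 184 ⊕ 127 = 199.
P3: S = E(K, 127) = 248; 210 ⊕ 248 = 42.
P4: S = E(K, 248) = 196; 192 ⊕ 196 = 4.
Blocks that differ from the original plaintext: P3.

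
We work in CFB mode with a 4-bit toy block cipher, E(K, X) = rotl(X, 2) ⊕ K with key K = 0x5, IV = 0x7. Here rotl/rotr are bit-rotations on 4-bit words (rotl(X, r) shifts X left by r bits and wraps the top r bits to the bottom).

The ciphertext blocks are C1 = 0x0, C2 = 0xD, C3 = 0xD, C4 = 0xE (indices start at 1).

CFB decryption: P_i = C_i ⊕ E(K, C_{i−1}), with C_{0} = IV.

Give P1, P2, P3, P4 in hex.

P1 = 0x8, P2 = 0x8, P3 = 0xF, P4 = 0xC

P1: E(K, 0x7) = 0x8; 0x0 ⊕ 0x8 = 0x8.
P2: E(K, 0x0) = 0x5; 0xD ⊕ 0x5 = 0x8.
P3: E(K, 0xD) = 0x2; 0xD ⊕ 0x2 = 0xF.
P4: E(K, 0xD) = 0x2; 0xE ⊕ 0x2 = 0xC.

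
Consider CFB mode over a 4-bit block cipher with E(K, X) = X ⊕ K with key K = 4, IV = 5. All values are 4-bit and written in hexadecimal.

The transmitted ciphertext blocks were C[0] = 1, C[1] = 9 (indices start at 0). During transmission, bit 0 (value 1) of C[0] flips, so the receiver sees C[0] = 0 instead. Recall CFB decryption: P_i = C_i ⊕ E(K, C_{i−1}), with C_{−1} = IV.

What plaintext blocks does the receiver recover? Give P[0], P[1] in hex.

Only C[0] changed, to 0. In CFB, a change in C_i flips the same bit in P_i and garbles P_{i+1}. Decrypting the received ciphertext:
P[0]: E(K, 5) = 1; 0 ⊕ 1 = 1.
P[1]: E(K, 0) = 4; 9 ⊕ 4 = D.
Blocks that differ from the original plaintext: P[0], P[1].

P[0] = 1, P[1] = D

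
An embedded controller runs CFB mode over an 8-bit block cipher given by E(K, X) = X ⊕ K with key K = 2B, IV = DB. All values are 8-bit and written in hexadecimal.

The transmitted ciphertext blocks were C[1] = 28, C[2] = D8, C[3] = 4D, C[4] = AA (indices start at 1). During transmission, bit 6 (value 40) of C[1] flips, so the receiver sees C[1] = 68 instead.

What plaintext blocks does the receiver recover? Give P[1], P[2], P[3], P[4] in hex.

P[1] = 98, P[2] = 9B, P[3] = BE, P[4] = CC

CFB decryption: P_i = C_i ⊕ E(K, C_{i−1}), with C_{0} = IV.
Only C[1] changed, to 68. In CFB, a change in C_i flips the same bit in P_i and garbles P_{i+1}. Decrypting the received ciphertext:
P[1]: E(K, DB) = F0; 68 ⊕ F0 = 98.
P[2]: E(K, 68) = 43; D8 ⊕ 43 = 9B.
P[3]: E(K, D8) = F3; 4D ⊕ F3 = BE.
P[4]: E(K, 4D) = 66; AA ⊕ 66 = CC.
Blocks that differ from the original plaintext: P[1], P[2].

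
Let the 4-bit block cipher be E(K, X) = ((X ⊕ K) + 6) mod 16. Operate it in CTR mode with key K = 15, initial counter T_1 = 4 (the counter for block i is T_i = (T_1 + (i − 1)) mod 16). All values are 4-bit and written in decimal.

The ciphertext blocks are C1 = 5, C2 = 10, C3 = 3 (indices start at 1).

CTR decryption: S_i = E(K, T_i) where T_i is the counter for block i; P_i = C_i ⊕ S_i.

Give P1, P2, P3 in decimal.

P1 = 4, P2 = 10, P3 = 12

P1: T = 4, S = E(K, T) = 1; 5 ⊕ 1 = 4.
P2: T = 5, S = E(K, T) = 0; 10 ⊕ 0 = 10.
P3: T = 6, S = E(K, T) = 15; 3 ⊕ 15 = 12.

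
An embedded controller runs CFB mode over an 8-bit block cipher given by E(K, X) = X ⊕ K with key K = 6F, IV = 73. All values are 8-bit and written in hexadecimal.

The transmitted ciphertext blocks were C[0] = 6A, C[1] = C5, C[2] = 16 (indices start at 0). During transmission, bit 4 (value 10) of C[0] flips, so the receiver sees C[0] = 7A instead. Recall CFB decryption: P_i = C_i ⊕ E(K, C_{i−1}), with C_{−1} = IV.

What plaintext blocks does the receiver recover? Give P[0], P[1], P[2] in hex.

P[0] = 66, P[1] = D0, P[2] = BC

Only C[0] changed, to 7A. In CFB, a change in C_i flips the same bit in P_i and garbles P_{i+1}. Decrypting the received ciphertext:
P[0]: E(K, 73) = 1C; 7A ⊕ 1C = 66.
P[1]: E(K, 7A) = 15; C5 ⊕ 15 = D0.
P[2]: E(K, C5) = AA; 16 ⊕ AA = BC.
Blocks that differ from the original plaintext: P[0], P[1].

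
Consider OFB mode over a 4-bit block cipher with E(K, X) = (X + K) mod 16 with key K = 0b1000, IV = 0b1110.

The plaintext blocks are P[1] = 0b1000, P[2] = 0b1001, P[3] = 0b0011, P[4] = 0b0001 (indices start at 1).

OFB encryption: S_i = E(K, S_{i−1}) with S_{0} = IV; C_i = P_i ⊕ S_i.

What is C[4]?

C[4] = 0b1111

C[1]: S = E(K, 0b1110) = 0b0110; 0b1000 ⊕ 0b0110 = 0b1110.
C[2]: S = E(K, 0b0110) = 0b1110; 0b1001 ⊕ 0b1110 = 0b0111.
C[3]: S = E(K, 0b1110) = 0b0110; 0b0011 ⊕ 0b0110 = 0b0101.
C[4]: S = E(K, 0b0110) = 0b1110; 0b0001 ⊕ 0b1110 = 0b1111.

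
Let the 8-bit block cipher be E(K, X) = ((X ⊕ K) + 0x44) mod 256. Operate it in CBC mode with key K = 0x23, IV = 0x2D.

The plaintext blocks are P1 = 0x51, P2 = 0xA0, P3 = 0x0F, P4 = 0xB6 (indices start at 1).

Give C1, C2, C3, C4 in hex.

C1 = 0xA3, C2 = 0x64, C3 = 0x8C, C4 = 0x5D

CBC encryption: C_i = E(K, P_i ⊕ C_{i−1}), with C_{0} = IV.
C1: P1 ⊕ 0x2D = 0x7C; E(K, 0x7C) = 0xA3.
C2: P2 ⊕ 0xA3 = 0x03; E(K, 0x03) = 0x64.
C3: P3 ⊕ 0x64 = 0x6B; E(K, 0x6B) = 0x8C.
C4: P4 ⊕ 0x8C = 0x3A; E(K, 0x3A) = 0x5D.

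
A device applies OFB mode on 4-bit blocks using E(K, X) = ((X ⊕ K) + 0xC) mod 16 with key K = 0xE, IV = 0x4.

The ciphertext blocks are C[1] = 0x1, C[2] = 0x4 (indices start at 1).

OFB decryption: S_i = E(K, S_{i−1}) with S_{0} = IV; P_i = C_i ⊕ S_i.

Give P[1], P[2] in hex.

P[1]: S = E(K, 0x4) = 0x6; 0x1 ⊕ 0x6 = 0x7.
P[2]: S = E(K, 0x6) = 0x4; 0x4 ⊕ 0x4 = 0x0.

P[1] = 0x7, P[2] = 0x0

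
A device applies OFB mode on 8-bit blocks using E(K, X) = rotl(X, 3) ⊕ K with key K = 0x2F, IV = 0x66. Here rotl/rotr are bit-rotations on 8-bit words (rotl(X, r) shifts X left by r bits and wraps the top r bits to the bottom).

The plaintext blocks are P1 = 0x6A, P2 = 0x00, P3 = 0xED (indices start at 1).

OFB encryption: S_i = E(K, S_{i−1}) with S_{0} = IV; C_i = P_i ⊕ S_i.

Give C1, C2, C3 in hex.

C1: S = E(K, 0x66) = 0x1C; 0x6A ⊕ 0x1C = 0x76.
C2: S = E(K, 0x1C) = 0xCF; 0x00 ⊕ 0xCF = 0xCF.
C3: S = E(K, 0xCF) = 0x51; 0xED ⊕ 0x51 = 0xBC.

C1 = 0x76, C2 = 0xCF, C3 = 0xBC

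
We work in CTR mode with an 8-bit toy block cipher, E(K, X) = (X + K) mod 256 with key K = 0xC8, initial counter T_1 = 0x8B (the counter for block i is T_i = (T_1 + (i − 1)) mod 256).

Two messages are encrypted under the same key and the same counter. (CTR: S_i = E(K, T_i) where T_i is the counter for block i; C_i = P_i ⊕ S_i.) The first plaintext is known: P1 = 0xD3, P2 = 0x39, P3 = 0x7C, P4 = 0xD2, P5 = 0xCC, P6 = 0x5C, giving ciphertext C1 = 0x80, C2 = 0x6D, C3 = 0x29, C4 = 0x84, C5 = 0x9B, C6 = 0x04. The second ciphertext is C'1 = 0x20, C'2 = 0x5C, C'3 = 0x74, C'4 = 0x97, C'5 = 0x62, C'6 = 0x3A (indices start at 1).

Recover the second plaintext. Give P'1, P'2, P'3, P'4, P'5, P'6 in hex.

P'1 = 0x73, P'2 = 0x08, P'3 = 0x21, P'4 = 0xC1, P'5 = 0x35, P'6 = 0x62

In CTR with a reused counter, both messages share the same keystream S_i, so C_i ⊕ C'_i = P_i ⊕ P'_i and thus P'_i = P_i ⊕ C_i ⊕ C'_i.
P'1: 0xD3 ⊕ 0x80 ⊕ 0x20 = 0x73.
P'2: 0x39 ⊕ 0x6D ⊕ 0x5C = 0x08.
P'3: 0x7C ⊕ 0x29 ⊕ 0x74 = 0x21.
P'4: 0xD2 ⊕ 0x84 ⊕ 0x97 = 0xC1.
P'5: 0xCC ⊕ 0x9B ⊕ 0x62 = 0x35.
P'6: 0x5C ⊕ 0x04 ⊕ 0x3A = 0x62.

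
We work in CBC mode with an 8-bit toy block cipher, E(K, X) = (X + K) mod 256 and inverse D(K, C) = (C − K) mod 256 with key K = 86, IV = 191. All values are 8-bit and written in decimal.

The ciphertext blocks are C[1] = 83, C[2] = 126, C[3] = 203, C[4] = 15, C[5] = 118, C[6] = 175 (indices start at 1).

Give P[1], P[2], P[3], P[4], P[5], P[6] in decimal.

P[1] = 66, P[2] = 123, P[3] = 11, P[4] = 114, P[5] = 47, P[6] = 47

CBC decryption: P_i = D(K, C_i) ⊕ C_{i−1}, with C_{0} = IV.
P[1]: D(K, 83) = 253; 253 ⊕ 191 = 66.
P[2]: D(K, 126) = 40; 40 ⊕ 83 = 123.
P[3]: D(K, 203) = 117; 117 ⊕ 126 = 11.
P[4]: D(K, 15) = 185; 185 ⊕ 203 = 114.
P[5]: D(K, 118) = 32; 32 ⊕ 15 = 47.
P[6]: D(K, 175) = 89; 89 ⊕ 118 = 47.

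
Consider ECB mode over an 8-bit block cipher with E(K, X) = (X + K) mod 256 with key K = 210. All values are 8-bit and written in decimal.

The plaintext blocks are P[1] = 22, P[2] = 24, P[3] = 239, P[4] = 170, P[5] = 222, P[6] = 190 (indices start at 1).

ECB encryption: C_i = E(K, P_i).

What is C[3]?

C[3] = 193

C[3]: E(K, 239) = 193.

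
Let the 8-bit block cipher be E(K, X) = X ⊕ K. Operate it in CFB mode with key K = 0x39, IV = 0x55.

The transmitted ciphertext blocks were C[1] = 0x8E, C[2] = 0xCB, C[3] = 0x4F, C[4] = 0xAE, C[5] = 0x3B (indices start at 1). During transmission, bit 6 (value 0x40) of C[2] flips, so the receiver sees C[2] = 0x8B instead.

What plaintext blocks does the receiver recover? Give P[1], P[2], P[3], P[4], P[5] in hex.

CFB decryption: P_i = C_i ⊕ E(K, C_{i−1}), with C_{0} = IV.
Only C[2] changed, to 0x8B. In CFB, a change in C_i flips the same bit in P_i and garbles P_{i+1}. Decrypting the received ciphertext:
P[1]: E(K, 0x55) = 0x6C; 0x8E ⊕ 0x6C = 0xE2.
P[2]: E(K, 0x8E) = 0xB7; 0x8B ⊕ 0xB7 = 0x3C.
P[3]: E(K, 0x8B) = 0xB2; 0x4F ⊕ 0xB2 = 0xFD.
P[4]: E(K, 0x4F) = 0x76; 0xAE ⊕ 0x76 = 0xD8.
P[5]: E(K, 0xAE) = 0x97; 0x3B ⊕ 0x97 = 0xAC.
Blocks that differ from the original plaintext: P[2], P[3].

P[1] = 0xE2, P[2] = 0x3C, P[3] = 0xFD, P[4] = 0xD8, P[5] = 0xAC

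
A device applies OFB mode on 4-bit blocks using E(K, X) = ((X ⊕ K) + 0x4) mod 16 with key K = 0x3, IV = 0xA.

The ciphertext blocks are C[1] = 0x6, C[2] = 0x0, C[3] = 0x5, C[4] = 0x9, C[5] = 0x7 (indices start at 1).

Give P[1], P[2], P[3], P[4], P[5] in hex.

P[1] = 0xB, P[2] = 0x2, P[3] = 0x0, P[4] = 0x3, P[5] = 0xA

OFB decryption: S_i = E(K, S_{i−1}) with S_{0} = IV; P_i = C_i ⊕ S_i.
P[1]: S = E(K, 0xA) = 0xD; 0x6 ⊕ 0xD = 0xB.
P[2]: S = E(K, 0xD) = 0x2; 0x0 ⊕ 0x2 = 0x2.
P[3]: S = E(K, 0x2) = 0x5; 0x5 ⊕ 0x5 = 0x0.
P[4]: S = E(K, 0x5) = 0xA; 0x9 ⊕ 0xA = 0x3.
P[5]: S = E(K, 0xA) = 0xD; 0x7 ⊕ 0xD = 0xA.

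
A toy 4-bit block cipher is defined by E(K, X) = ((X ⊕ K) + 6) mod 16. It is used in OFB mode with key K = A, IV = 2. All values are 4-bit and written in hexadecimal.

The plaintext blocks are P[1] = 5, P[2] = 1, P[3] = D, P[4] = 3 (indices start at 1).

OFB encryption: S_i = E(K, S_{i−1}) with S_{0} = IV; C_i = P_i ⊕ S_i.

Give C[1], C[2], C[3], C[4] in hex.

C[1]: S = E(K, 2) = E; 5 ⊕ E = B.
C[2]: S = E(K, E) = A; 1 ⊕ A = B.
C[3]: S = E(K, A) = 6; D ⊕ 6 = B.
C[4]: S = E(K, 6) = 2; 3 ⊕ 2 = 1.

C[1] = B, C[2] = B, C[3] = B, C[4] = 1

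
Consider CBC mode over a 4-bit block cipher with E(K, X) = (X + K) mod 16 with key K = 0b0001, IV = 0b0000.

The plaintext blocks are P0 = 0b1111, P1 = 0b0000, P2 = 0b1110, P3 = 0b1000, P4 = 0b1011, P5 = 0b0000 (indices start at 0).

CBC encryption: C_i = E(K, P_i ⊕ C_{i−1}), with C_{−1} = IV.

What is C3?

C3 = 0b1001

C0: P0 ⊕ 0b0000 = 0b1111; E(K, 0b1111) = 0b0000.
C1: P1 ⊕ 0b0000 = 0b0000; E(K, 0b0000) = 0b0001.
C2: P2 ⊕ 0b0001 = 0b1111; E(K, 0b1111) = 0b0000.
C3: P3 ⊕ 0b0000 = 0b1000; E(K, 0b1000) = 0b1001.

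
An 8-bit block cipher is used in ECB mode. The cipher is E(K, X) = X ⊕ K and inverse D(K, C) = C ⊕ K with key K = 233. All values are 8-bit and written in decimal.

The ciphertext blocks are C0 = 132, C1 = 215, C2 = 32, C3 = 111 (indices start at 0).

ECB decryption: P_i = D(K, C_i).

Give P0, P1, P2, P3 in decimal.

P0: D(K, 132) = 109.
P1: D(K, 215) = 62.
P2: D(K, 32) = 201.
P3: D(K, 111) = 134.

P0 = 109, P1 = 62, P2 = 201, P3 = 134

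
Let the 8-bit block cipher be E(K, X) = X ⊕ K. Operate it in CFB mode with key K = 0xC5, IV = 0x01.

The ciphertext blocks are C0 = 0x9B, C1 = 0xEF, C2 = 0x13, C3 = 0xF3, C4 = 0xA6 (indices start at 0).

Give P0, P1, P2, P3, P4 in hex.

P0 = 0x5F, P1 = 0xB1, P2 = 0x39, P3 = 0x25, P4 = 0x90

CFB decryption: P_i = C_i ⊕ E(K, C_{i−1}), with C_{−1} = IV.
P0: E(K, 0x01) = 0xC4; 0x9B ⊕ 0xC4 = 0x5F.
P1: E(K, 0x9B) = 0x5E; 0xEF ⊕ 0x5E = 0xB1.
P2: E(K, 0xEF) = 0x2A; 0x13 ⊕ 0x2A = 0x39.
P3: E(K, 0x13) = 0xD6; 0xF3 ⊕ 0xD6 = 0x25.
P4: E(K, 0xF3) = 0x36; 0xA6 ⊕ 0x36 = 0x90.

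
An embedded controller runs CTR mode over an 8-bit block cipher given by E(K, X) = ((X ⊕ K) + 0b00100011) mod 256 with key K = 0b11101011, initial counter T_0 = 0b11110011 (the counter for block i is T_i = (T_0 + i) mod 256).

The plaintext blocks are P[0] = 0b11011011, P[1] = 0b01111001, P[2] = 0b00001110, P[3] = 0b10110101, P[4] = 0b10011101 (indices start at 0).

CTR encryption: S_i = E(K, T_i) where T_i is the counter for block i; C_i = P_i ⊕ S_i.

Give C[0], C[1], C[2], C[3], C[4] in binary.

C[0] = 0b11100000, C[1] = 0b00111011, C[2] = 0b01001111, C[3] = 0b11110101, C[4] = 0b10100010

C[0]: T = 0b11110011, S = E(K, T) = 0b00111011; 0b11011011 ⊕ 0b00111011 = 0b11100000.
C[1]: T = 0b11110100, S = E(K, T) = 0b01000010; 0b01111001 ⊕ 0b01000010 = 0b00111011.
C[2]: T = 0b11110101, S = E(K, T) = 0b01000001; 0b00001110 ⊕ 0b01000001 = 0b01001111.
C[3]: T = 0b11110110, S = E(K, T) = 0b01000000; 0b10110101 ⊕ 0b01000000 = 0b11110101.
C[4]: T = 0b11110111, S = E(K, T) = 0b00111111; 0b10011101 ⊕ 0b00111111 = 0b10100010.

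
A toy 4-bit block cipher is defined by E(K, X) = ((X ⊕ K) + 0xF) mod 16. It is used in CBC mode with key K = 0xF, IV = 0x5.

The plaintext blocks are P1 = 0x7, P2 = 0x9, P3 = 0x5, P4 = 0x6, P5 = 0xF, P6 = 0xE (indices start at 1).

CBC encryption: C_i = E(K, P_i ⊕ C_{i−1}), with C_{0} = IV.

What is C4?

C4 = 0xA

C1: P1 ⊕ 0x5 = 0x2; E(K, 0x2) = 0xC.
C2: P2 ⊕ 0xC = 0x5; E(K, 0x5) = 0x9.
C3: P3 ⊕ 0x9 = 0xC; E(K, 0xC) = 0x2.
C4: P4 ⊕ 0x2 = 0x4; E(K, 0x4) = 0xA.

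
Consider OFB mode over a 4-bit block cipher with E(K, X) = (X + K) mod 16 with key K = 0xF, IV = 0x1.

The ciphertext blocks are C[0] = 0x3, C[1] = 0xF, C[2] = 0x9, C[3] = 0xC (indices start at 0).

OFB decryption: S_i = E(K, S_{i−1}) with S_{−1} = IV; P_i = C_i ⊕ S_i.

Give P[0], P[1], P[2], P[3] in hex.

P[0]: S = E(K, 0x1) = 0x0; 0x3 ⊕ 0x0 = 0x3.
P[1]: S = E(K, 0x0) = 0xF; 0xF ⊕ 0xF = 0x0.
P[2]: S = E(K, 0xF) = 0xE; 0x9 ⊕ 0xE = 0x7.
P[3]: S = E(K, 0xE) = 0xD; 0xC ⊕ 0xD = 0x1.

P[0] = 0x3, P[1] = 0x0, P[2] = 0x7, P[3] = 0x1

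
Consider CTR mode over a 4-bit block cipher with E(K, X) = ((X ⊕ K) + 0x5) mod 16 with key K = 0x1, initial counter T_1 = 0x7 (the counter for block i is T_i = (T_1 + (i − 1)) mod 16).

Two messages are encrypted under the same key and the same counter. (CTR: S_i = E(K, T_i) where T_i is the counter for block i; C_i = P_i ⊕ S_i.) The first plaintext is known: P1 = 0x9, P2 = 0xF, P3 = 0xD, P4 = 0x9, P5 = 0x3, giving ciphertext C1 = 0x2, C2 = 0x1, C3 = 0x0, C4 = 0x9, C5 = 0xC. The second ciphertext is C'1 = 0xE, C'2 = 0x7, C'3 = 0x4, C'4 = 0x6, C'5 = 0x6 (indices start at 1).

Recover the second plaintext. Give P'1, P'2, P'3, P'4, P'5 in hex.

P'1 = 0x5, P'2 = 0x9, P'3 = 0x9, P'4 = 0x6, P'5 = 0x9

In CTR with a reused counter, both messages share the same keystream S_i, so C_i ⊕ C'_i = P_i ⊕ P'_i and thus P'_i = P_i ⊕ C_i ⊕ C'_i.
P'1: 0x9 ⊕ 0x2 ⊕ 0xE = 0x5.
P'2: 0xF ⊕ 0x1 ⊕ 0x7 = 0x9.
P'3: 0xD ⊕ 0x0 ⊕ 0x4 = 0x9.
P'4: 0x9 ⊕ 0x9 ⊕ 0x6 = 0x6.
P'5: 0x3 ⊕ 0xC ⊕ 0x6 = 0x9.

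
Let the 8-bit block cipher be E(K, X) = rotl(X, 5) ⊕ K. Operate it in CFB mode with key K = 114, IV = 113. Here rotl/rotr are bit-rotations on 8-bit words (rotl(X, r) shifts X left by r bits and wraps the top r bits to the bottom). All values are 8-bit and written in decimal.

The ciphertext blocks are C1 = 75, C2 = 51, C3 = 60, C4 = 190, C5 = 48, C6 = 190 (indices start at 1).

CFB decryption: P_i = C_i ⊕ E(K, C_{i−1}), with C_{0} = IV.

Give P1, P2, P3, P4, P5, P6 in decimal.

P1 = 23, P2 = 40, P3 = 40, P4 = 75, P5 = 149, P6 = 202

P1: E(K, 113) = 92; 75 ⊕ 92 = 23.
P2: E(K, 75) = 27; 51 ⊕ 27 = 40.
P3: E(K, 51) = 20; 60 ⊕ 20 = 40.
P4: E(K, 60) = 245; 190 ⊕ 245 = 75.
P5: E(K, 190) = 165; 48 ⊕ 165 = 149.
P6: E(K, 48) = 116; 190 ⊕ 116 = 202.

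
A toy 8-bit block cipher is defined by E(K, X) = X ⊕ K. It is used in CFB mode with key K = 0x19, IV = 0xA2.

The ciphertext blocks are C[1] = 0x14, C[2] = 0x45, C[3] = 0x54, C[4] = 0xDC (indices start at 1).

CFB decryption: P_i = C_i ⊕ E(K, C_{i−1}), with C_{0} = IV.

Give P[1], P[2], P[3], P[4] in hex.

P[1] = 0xAF, P[2] = 0x48, P[3] = 0x08, P[4] = 0x91

P[1]: E(K, 0xA2) = 0xBB; 0x14 ⊕ 0xBB = 0xAF.
P[2]: E(K, 0x14) = 0x0D; 0x45 ⊕ 0x0D = 0x48.
P[3]: E(K, 0x45) = 0x5C; 0x54 ⊕ 0x5C = 0x08.
P[4]: E(K, 0x54) = 0x4D; 0xDC ⊕ 0x4D = 0x91.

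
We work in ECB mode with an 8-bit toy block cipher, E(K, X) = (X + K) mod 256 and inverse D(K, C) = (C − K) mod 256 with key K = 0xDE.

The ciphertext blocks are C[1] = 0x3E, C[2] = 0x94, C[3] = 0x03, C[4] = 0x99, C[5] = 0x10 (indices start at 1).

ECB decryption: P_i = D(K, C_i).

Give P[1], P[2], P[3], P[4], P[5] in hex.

P[1]: D(K, 0x3E) = 0x60.
P[2]: D(K, 0x94) = 0xB6.
P[3]: D(K, 0x03) = 0x25.
P[4]: D(K, 0x99) = 0xBB.
P[5]: D(K, 0x10) = 0x32.

P[1] = 0x60, P[2] = 0xB6, P[3] = 0x25, P[4] = 0xBB, P[5] = 0x32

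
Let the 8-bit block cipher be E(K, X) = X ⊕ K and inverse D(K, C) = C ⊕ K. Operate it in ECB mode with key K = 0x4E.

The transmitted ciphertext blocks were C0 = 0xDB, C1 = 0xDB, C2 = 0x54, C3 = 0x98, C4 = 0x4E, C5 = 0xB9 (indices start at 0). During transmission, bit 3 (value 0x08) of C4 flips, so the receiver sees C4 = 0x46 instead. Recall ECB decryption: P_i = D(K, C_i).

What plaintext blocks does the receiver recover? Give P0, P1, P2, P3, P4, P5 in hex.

Only C4 changed, to 0x46. In ECB, a change in C_i affects only P_i. Decrypting the received ciphertext:
P0: D(K, 0xDB) = 0x95.
P1: D(K, 0xDB) = 0x95.
P2: D(K, 0x54) = 0x1A.
P3: D(K, 0x98) = 0xD6.
P4: D(K, 0x46) = 0x08.
P5: D(K, 0xB9) = 0xF7.
Blocks that differ from the original plaintext: P4.

P0 = 0x95, P1 = 0x95, P2 = 0x1A, P3 = 0xD6, P4 = 0x08, P5 = 0xF7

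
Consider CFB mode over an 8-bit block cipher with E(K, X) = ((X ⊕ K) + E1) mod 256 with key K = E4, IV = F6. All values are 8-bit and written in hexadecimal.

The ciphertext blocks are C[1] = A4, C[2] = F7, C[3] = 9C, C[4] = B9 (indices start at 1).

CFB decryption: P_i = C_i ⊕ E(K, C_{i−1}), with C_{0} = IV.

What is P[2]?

P[2]: E(K, A4) = 21; F7 ⊕ 21 = D6.

P[2] = D6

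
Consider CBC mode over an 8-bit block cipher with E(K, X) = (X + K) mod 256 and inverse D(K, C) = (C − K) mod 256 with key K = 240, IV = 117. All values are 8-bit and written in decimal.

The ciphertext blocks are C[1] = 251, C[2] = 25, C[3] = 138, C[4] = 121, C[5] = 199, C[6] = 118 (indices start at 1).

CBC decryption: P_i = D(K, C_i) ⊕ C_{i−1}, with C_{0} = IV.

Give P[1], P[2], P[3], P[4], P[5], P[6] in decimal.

P[1]: D(K, 251) = 11; 11 ⊕ 117 = 126.
P[2]: D(K, 25) = 41; 41 ⊕ 251 = 210.
P[3]: D(K, 138) = 154; 154 ⊕ 25 = 131.
P[4]: D(K, 121) = 137; 137 ⊕ 138 = 3.
P[5]: D(K, 199) = 215; 215 ⊕ 121 = 174.
P[6]: D(K, 118) = 134; 134 ⊕ 199 = 65.

P[1] = 126, P[2] = 210, P[3] = 131, P[4] = 3, P[5] = 174, P[6] = 65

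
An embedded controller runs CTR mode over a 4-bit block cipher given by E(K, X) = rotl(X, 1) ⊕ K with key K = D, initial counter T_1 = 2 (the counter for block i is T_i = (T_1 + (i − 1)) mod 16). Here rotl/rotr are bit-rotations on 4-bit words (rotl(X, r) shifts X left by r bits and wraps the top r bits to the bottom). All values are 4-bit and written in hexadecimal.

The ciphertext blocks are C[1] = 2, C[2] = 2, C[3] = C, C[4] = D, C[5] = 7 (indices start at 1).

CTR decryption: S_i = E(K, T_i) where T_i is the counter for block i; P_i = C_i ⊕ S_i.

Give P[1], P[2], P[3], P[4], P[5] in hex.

P[1]: T = 2, S = E(K, T) = 9; 2 ⊕ 9 = B.
P[2]: T = 3, S = E(K, T) = B; 2 ⊕ B = 9.
P[3]: T = 4, S = E(K, T) = 5; C ⊕ 5 = 9.
P[4]: T = 5, S = E(K, T) = 7; D ⊕ 7 = A.
P[5]: T = 6, S = E(K, T) = 1; 7 ⊕ 1 = 6.

P[1] = B, P[2] = 9, P[3] = 9, P[4] = A, P[5] = 6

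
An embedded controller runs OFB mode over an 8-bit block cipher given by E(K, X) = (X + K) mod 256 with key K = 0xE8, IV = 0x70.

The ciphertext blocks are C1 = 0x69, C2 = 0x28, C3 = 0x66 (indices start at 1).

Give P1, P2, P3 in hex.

OFB decryption: S_i = E(K, S_{i−1}) with S_{0} = IV; P_i = C_i ⊕ S_i.
P1: S = E(K, 0x70) = 0x58; 0x69 ⊕ 0x58 = 0x31.
P2: S = E(K, 0x58) = 0x40; 0x28 ⊕ 0x40 = 0x68.
P3: S = E(K, 0x40) = 0x28; 0x66 ⊕ 0x28 = 0x4E.

P1 = 0x31, P2 = 0x68, P3 = 0x4E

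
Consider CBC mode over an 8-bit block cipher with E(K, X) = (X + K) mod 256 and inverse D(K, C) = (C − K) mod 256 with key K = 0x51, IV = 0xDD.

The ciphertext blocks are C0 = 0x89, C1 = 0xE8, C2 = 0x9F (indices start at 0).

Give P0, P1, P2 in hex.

CBC decryption: P_i = D(K, C_i) ⊕ C_{i−1}, with C_{−1} = IV.
P0: D(K, 0x89) = 0x38; 0x38 ⊕ 0xDD = 0xE5.
P1: D(K, 0xE8) = 0x97; 0x97 ⊕ 0x89 = 0x1E.
P2: D(K, 0x9F) = 0x4E; 0x4E ⊕ 0xE8 = 0xA6.

P0 = 0xE5, P1 = 0x1E, P2 = 0xA6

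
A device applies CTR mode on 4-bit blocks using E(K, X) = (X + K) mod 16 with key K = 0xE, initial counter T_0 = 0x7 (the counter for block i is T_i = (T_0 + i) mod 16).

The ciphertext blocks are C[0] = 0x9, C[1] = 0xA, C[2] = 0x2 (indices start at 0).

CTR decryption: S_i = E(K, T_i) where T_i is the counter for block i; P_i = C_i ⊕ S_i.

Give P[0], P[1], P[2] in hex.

P[0] = 0xC, P[1] = 0xC, P[2] = 0x5

P[0]: T = 0x7, S = E(K, T) = 0x5; 0x9 ⊕ 0x5 = 0xC.
P[1]: T = 0x8, S = E(K, T) = 0x6; 0xA ⊕ 0x6 = 0xC.
P[2]: T = 0x9, S = E(K, T) = 0x7; 0x2 ⊕ 0x7 = 0x5.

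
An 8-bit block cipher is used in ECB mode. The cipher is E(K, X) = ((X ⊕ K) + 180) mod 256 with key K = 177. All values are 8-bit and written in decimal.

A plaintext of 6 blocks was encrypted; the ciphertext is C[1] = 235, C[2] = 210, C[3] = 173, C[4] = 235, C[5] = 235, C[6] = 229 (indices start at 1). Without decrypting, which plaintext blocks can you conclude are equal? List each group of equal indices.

ECB encrypts each block independently with the same key, so equal ciphertext blocks imply equal plaintext blocks.
C[1] = C[4] = C[5] = 235, so P[1] = P[4] = P[5].

P[1] = P[4] = P[5]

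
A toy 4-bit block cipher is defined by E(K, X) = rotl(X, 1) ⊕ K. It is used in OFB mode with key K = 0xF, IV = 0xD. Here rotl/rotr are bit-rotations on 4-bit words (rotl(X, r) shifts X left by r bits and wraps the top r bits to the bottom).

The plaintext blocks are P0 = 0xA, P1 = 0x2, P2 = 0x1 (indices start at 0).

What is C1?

OFB encryption: S_i = E(K, S_{i−1}) with S_{−1} = IV; C_i = P_i ⊕ S_i.
C0: S = E(K, 0xD) = 0x4; 0xA ⊕ 0x4 = 0xE.
C1: S = E(K, 0x4) = 0x7; 0x2 ⊕ 0x7 = 0x5.

C1 = 0x5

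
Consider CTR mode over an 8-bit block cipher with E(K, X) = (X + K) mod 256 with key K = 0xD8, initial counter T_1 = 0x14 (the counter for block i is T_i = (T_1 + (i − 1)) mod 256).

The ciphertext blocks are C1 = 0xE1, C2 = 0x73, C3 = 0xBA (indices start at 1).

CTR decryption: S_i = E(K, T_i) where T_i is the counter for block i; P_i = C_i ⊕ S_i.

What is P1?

P1: T = 0x14, S = E(K, T) = 0xEC; 0xE1 ⊕ 0xEC = 0x0D.

P1 = 0x0D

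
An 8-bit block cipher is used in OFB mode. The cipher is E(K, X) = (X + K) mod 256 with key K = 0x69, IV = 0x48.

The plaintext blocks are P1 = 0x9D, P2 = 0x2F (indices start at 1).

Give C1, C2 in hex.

C1 = 0x2C, C2 = 0x35

OFB encryption: S_i = E(K, S_{i−1}) with S_{0} = IV; C_i = P_i ⊕ S_i.
C1: S = E(K, 0x48) = 0xB1; 0x9D ⊕ 0xB1 = 0x2C.
C2: S = E(K, 0xB1) = 0x1A; 0x2F ⊕ 0x1A = 0x35.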